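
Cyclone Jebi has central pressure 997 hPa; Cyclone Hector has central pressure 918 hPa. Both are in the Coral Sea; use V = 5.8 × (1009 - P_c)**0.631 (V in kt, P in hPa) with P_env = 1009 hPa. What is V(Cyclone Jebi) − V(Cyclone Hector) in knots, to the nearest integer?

-72 kt

Cyclone Jebi: ΔP = 12; V ≈ 5.8 × 12^0.631 ≈ 27.82 kt.
Cyclone Hector: ΔP = 91; V ≈ 5.8 × 91^0.631 ≈ 99.90 kt.
Difference ≈ 27.82 − 99.90 = -72.08 → -72 kt.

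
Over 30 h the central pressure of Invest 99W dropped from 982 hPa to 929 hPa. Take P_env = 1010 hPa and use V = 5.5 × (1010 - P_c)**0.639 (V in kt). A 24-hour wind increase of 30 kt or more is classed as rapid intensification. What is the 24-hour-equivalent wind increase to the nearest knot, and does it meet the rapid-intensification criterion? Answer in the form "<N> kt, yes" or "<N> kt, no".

V₁: ΔP = 28, V ≈ 5.5 × 28^0.639 ≈ 46.25 kt.
V₂: ΔP = 81, V ≈ 5.5 × 81^0.639 ≈ 91.18 kt.
ΔV over 30 h = 44.93 kt → 24 h equivalent = 44.93 × 24/30 ≈ 35.94 kt.
36 kt ≥ 30 kt ⇒ rapid intensification.

36 kt, yes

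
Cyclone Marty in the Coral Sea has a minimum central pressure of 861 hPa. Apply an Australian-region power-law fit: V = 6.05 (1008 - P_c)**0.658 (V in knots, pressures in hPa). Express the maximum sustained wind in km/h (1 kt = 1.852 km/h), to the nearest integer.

299 km/h

ΔP = 1008 − 861 = 147 hPa.
V ≈ 6.05 × 147^0.658 = 6.05 × 26.674 ≈ 161.380 kt.
161.380 × 1.852 ≈ 298.88 km/h → 299 km/h.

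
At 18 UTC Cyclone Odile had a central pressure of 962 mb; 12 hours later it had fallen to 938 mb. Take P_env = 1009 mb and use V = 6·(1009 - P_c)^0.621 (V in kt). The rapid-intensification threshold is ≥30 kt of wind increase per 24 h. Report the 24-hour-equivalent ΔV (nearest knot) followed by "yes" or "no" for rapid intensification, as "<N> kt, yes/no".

V₁: ΔP = 47, V ≈ 6 × 47^0.621 ≈ 65.54 kt.
V₂: ΔP = 71, V ≈ 6 × 71^0.621 ≈ 84.68 kt.
ΔV over 12 h = 19.14 kt → 24 h equivalent = 19.14 × 24/12 ≈ 38.28 kt.
38 kt ≥ 30 kt ⇒ rapid intensification.

38 kt, yes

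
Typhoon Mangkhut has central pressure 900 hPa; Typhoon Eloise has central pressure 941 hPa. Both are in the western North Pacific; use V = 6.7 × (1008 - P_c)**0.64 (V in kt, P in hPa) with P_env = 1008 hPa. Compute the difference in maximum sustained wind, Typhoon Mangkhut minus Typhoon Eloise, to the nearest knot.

35 kt

Typhoon Mangkhut: ΔP = 108; V ≈ 6.7 × 108^0.64 ≈ 134.11 kt.
Typhoon Eloise: ΔP = 67; V ≈ 6.7 × 67^0.64 ≈ 98.80 kt.
Difference ≈ 134.11 − 98.80 = 35.31 → 35 kt.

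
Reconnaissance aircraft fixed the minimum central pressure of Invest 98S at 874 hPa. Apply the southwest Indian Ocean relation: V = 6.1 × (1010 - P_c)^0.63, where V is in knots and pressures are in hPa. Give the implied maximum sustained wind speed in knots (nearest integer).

135 kt

ΔP = 1010 − 874 = 136 hPa.
136^0.63 ≈ 22.087.
V ≈ 6.1 × 22.087 ≈ 134.7 kt.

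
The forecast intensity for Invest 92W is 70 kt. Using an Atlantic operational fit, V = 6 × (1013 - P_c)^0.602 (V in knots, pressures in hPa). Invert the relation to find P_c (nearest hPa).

954 hPa

ΔP = (V / 6)^(1/0.602) = (70/6)^1.661.
70/6 = 11.667; 11.667^1.661 ≈ 59.20 hPa.
P_c = 1013 − 59.20 = 953.80 ≈ 954 hPa.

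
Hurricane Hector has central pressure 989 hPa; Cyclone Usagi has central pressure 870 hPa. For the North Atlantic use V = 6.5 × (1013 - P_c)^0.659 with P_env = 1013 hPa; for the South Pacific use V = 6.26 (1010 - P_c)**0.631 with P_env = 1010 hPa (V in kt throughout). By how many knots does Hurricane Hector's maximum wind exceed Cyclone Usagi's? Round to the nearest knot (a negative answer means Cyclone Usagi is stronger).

Hurricane Hector: ΔP = 24; V ≈ 6.5 × 24^0.659 ≈ 52.78 kt.
Cyclone Usagi: ΔP = 140; V ≈ 6.26 × 140^0.631 ≈ 141.51 kt.
Difference ≈ 52.78 − 141.51 = -88.73 → -89 kt.

-89 kt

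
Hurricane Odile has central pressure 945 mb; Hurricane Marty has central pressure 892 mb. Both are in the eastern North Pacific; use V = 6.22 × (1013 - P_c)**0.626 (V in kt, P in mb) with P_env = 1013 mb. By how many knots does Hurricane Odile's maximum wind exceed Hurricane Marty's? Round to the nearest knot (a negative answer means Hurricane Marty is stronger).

-38 kt

Hurricane Odile: ΔP = 68; V ≈ 6.22 × 68^0.626 ≈ 87.29 kt.
Hurricane Marty: ΔP = 121; V ≈ 6.22 × 121^0.626 ≈ 125.20 kt.
Difference ≈ 87.29 − 125.20 = -37.91 → -38 kt.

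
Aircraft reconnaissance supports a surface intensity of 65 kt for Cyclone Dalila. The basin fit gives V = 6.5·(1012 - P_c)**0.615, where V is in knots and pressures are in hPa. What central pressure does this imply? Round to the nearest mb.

970 mb

ΔP = (V / 6.5)^(1/0.615) = (65/6.5)^1.626.
65/6.5 = 10.000; 10.000^1.626 ≈ 42.27 mb.
P_c = 1012 − 42.27 = 969.73 ≈ 970 mb.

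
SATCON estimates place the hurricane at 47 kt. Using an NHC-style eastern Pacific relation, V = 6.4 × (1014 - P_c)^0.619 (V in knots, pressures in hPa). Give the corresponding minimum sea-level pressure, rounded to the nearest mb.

ΔP = (V / 6.4)^(1/0.619) = (47/6.4)^1.616.
47/6.4 = 7.344; 7.344^1.616 ≈ 25.06 mb.
P_c = 1014 − 25.06 = 988.94 ≈ 989 mb.

989 mb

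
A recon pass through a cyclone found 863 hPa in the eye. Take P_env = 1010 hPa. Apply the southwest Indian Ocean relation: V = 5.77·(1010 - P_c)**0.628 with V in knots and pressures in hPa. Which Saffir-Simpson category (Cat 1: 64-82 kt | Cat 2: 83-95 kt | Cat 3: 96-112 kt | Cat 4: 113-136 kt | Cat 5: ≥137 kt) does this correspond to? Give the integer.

4

ΔP = 1010 − 863 = 147 hPa.
V ≈ 5.77 × 147^0.628 = 5.77 × 22.97 ≈ 133 kt.
133 kt falls in the Category 4 band.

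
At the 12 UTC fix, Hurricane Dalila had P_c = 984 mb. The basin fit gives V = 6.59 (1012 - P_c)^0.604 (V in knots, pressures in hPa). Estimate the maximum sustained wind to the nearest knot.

ΔP = 1012 − 984 = 28 mb.
28^0.604 ≈ 7.483.
V ≈ 6.59 × 7.483 ≈ 49.3 kt.

49 kt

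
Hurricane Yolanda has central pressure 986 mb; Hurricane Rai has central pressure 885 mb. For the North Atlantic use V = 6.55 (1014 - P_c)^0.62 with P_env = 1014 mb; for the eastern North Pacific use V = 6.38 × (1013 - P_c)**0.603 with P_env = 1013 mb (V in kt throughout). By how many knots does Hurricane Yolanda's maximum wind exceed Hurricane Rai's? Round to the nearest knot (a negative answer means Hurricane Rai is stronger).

-67 kt

Hurricane Yolanda: ΔP = 28; V ≈ 6.55 × 28^0.62 ≈ 51.70 kt.
Hurricane Rai: ΔP = 128; V ≈ 6.38 × 128^0.603 ≈ 118.98 kt.
Difference ≈ 51.70 − 118.98 = -67.28 → -67 kt.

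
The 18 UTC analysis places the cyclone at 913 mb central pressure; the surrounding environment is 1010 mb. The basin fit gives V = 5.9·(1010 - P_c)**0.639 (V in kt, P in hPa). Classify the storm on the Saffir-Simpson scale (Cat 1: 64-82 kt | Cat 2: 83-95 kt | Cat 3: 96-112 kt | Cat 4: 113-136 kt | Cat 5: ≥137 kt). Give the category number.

ΔP = 1010 − 913 = 97 mb.
V ≈ 5.9 × 97^0.639 = 5.9 × 18.60 ≈ 110 kt.
110 kt falls in the Category 3 band.

3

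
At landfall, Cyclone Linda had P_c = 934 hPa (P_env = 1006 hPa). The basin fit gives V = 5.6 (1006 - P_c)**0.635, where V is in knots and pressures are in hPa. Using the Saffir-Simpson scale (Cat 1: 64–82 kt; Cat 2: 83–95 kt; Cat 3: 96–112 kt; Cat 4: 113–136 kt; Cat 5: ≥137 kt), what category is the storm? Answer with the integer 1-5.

2

ΔP = 1006 − 934 = 72 hPa.
V ≈ 5.6 × 72^0.635 = 5.6 × 15.11 ≈ 85 kt.
85 kt falls in the Category 2 band.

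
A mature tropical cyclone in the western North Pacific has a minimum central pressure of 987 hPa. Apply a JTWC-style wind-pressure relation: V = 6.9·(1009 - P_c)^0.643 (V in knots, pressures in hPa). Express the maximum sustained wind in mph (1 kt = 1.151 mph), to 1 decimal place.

ΔP = 1009 − 987 = 22 hPa.
V ≈ 6.9 × 22^0.643 = 6.9 × 7.298 ≈ 50.353 kt.
50.353 × 1.151 ≈ 57.96 mph → 58.0 mph.

58.0 mph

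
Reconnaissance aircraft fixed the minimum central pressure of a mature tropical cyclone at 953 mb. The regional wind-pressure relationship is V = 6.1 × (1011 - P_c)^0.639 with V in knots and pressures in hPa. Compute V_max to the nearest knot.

ΔP = 1011 − 953 = 58 mb.
58^0.639 ≈ 13.392.
V ≈ 6.1 × 13.392 ≈ 81.7 kt.

82 kt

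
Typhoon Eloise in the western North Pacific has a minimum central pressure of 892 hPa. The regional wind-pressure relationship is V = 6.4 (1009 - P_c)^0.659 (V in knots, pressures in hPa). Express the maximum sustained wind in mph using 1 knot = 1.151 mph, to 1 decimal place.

169.9 mph

ΔP = 1009 − 892 = 117 hPa.
V ≈ 6.4 × 117^0.659 = 6.4 × 23.064 ≈ 147.610 kt.
147.610 × 1.151 ≈ 169.90 mph → 169.9 mph.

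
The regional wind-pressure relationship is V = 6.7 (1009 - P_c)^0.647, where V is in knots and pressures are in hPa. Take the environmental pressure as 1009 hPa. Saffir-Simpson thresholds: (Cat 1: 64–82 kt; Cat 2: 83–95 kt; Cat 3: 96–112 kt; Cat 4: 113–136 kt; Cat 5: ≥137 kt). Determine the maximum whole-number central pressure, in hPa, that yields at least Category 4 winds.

Category 4 begins at V = 113 kt.
Required ΔP = (113/6.7)^(1/0.647) = 16.866^1.546 ≈ 78.79 hPa.
P_c ≤ 1009 − 78.79 = 930.21, so the highest integer P_c is 930 hPa.

930 hPa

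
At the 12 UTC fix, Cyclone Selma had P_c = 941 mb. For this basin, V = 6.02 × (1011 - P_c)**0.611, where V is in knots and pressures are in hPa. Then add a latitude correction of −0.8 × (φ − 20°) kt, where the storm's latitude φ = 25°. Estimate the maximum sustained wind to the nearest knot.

ΔP = 1011 − 941 = 70 mb.
70^0.611 ≈ 13.408.
V ≈ 6.02 × 13.408 ≈ 80.7 kt.
Latitude correction: −0.8 × (25 − 20) = -4 kt.
Corrected V ≈ 76.7 kt → 77 kt.

77 kt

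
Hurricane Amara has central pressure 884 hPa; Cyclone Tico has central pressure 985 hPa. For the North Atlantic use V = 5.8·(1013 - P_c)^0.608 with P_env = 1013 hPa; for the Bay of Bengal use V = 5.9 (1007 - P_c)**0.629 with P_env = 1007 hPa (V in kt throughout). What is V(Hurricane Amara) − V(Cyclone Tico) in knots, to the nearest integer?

Hurricane Amara: ΔP = 129; V ≈ 5.8 × 129^0.608 ≈ 111.34 kt.
Cyclone Tico: ΔP = 22; V ≈ 5.9 × 22^0.629 ≈ 41.23 kt.
Difference ≈ 111.34 − 41.23 = 70.11 → 70 kt.

70 kt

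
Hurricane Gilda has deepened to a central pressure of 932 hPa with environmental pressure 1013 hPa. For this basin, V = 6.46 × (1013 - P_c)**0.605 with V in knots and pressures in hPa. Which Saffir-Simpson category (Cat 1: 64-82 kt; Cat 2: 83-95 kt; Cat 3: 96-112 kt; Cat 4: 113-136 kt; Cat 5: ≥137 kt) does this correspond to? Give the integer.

ΔP = 1013 − 932 = 81 hPa.
V ≈ 6.46 × 81^0.605 = 6.46 × 14.28 ≈ 92 kt.
92 kt falls in the Category 2 band.

2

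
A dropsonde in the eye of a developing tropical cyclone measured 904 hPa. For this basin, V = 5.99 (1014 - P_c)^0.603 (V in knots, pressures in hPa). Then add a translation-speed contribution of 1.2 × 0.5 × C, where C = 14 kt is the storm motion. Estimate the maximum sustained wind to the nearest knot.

110 kt

ΔP = 1014 − 904 = 110 hPa.
110^0.603 ≈ 17.020.
V ≈ 5.99 × 17.020 ≈ 101.9 kt.
Translation term: 1.2 × 0.5 × 14 = 8.4 kt.
Corrected V ≈ 110.3 kt → 110 kt.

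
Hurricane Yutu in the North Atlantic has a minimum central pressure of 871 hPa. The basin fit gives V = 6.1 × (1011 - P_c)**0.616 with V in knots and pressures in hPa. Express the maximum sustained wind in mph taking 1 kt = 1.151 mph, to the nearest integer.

147 mph

ΔP = 1011 − 871 = 140 hPa.
V ≈ 6.1 × 140^0.616 = 6.1 × 20.990 ≈ 128.040 kt.
128.040 × 1.151 ≈ 147.37 mph → 147 mph.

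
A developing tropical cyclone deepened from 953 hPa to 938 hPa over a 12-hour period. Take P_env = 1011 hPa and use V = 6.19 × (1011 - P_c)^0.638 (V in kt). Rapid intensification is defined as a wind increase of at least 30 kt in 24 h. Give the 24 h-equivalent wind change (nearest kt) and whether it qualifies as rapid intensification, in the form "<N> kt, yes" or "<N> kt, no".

V₁: ΔP = 58, V ≈ 6.19 × 58^0.638 ≈ 82.56 kt.
V₂: ΔP = 73, V ≈ 6.19 × 73^0.638 ≈ 95.61 kt.
ΔV over 12 h = 13.05 kt → 24 h equivalent = 13.05 × 24/12 ≈ 26.10 kt.
26 kt < 30 kt ⇒ not rapid intensification.

26 kt, no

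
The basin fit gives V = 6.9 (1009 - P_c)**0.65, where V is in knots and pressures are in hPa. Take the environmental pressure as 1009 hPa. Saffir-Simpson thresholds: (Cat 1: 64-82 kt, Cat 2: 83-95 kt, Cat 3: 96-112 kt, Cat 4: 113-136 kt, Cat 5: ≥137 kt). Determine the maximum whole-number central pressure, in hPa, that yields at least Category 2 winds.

Category 2 begins at V = 83 kt.
Required ΔP = (83/6.9)^(1/0.65) = 12.029^1.538 ≈ 45.91 hPa.
P_c ≤ 1009 − 45.91 = 963.09, so the highest integer P_c is 963 hPa.

963 hPa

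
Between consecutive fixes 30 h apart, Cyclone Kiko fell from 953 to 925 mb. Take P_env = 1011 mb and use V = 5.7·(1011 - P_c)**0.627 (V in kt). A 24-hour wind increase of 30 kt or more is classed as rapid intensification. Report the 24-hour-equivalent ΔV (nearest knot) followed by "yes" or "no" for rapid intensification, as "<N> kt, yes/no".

16 kt, no

V₁: ΔP = 58, V ≈ 5.7 × 58^0.627 ≈ 72.70 kt.
V₂: ΔP = 86, V ≈ 5.7 × 86^0.627 ≈ 93.07 kt.
ΔV over 30 h = 20.37 kt → 24 h equivalent = 20.37 × 24/30 ≈ 16.30 kt.
16 kt < 30 kt ⇒ not rapid intensification.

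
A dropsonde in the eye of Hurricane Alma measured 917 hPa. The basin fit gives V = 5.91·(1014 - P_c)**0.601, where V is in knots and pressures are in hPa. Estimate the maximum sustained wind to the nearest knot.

ΔP = 1014 − 917 = 97 hPa.
97^0.601 ≈ 15.633.
V ≈ 5.91 × 15.633 ≈ 92.4 kt.

92 kt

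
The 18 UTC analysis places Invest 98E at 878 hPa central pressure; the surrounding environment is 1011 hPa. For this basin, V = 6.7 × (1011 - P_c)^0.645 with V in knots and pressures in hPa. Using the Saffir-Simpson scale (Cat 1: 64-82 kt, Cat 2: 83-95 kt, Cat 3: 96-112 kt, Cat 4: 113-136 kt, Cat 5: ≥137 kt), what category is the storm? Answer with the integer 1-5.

ΔP = 1011 − 878 = 133 hPa.
V ≈ 6.7 × 133^0.645 = 6.7 × 23.44 ≈ 157 kt.
157 kt falls in the Category 5 band.

5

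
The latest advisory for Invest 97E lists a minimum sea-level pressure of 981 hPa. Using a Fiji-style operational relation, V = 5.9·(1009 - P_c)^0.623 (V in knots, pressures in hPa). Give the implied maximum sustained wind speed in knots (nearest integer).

ΔP = 1009 − 981 = 28 hPa.
28^0.623 ≈ 7.972.
V ≈ 5.9 × 7.972 ≈ 47.0 kt.

47 kt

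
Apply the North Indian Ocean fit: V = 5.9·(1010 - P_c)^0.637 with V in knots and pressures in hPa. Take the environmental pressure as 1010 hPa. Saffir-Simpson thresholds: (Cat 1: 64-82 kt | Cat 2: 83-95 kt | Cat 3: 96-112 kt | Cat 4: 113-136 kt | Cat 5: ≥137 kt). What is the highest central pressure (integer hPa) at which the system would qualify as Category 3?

Category 3 begins at V = 96 kt.
Required ΔP = (96/5.9)^(1/0.637) = 16.271^1.570 ≈ 79.75 hPa.
P_c ≤ 1010 − 79.75 = 930.25, so the highest integer P_c is 930 hPa.

930 hPa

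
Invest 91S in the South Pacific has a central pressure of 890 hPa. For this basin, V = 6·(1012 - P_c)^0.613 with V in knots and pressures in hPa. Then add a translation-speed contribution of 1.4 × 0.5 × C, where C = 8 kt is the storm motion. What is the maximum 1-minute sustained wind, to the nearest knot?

120 kt

ΔP = 1012 − 890 = 122 hPa.
122^0.613 ≈ 19.008.
V ≈ 6 × 19.008 ≈ 114.0 kt.
Translation term: 1.4 × 0.5 × 8 = 5.6 kt.
Corrected V ≈ 119.6 kt → 120 kt.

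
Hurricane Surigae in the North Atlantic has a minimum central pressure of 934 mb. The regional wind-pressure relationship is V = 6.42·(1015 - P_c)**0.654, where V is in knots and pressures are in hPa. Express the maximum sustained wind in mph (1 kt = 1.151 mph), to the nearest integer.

131 mph

ΔP = 1015 − 934 = 81 mb.
V ≈ 6.42 × 81^0.654 = 6.42 × 17.707 ≈ 113.680 kt.
113.680 × 1.151 ≈ 130.85 mph → 131 mph.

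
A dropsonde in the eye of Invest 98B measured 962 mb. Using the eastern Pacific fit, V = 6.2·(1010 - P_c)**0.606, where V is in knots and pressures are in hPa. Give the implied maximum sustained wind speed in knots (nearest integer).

ΔP = 1010 − 962 = 48 mb.
48^0.606 ≈ 10.443.
V ≈ 6.2 × 10.443 ≈ 64.7 kt.

65 kt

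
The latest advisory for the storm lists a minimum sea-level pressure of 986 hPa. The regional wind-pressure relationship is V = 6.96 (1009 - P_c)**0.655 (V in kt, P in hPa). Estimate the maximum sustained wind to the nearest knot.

54 kt

ΔP = 1009 − 986 = 23 hPa.
23^0.655 ≈ 7.797.
V ≈ 6.96 × 7.797 ≈ 54.3 kt.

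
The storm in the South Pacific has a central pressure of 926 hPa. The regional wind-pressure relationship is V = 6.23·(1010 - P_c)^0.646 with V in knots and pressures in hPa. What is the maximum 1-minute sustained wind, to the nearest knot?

ΔP = 1010 − 926 = 84 hPa.
84^0.646 ≈ 17.502.
V ≈ 6.23 × 17.502 ≈ 109.0 kt.

109 kt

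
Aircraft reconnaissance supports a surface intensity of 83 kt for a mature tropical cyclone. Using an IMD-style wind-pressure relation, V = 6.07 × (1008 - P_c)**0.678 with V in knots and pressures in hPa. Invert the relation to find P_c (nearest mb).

961 mb

ΔP = (V / 6.07)^(1/0.678) = (83/6.07)^1.475.
83/6.07 = 13.674; 13.674^1.475 ≈ 47.35 mb.
P_c = 1008 − 47.35 = 960.65 ≈ 961 mb.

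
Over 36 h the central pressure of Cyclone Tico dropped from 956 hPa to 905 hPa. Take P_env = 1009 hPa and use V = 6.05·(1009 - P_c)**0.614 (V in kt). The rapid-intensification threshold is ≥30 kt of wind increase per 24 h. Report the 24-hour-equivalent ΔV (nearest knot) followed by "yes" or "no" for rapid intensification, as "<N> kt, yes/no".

V₁: ΔP = 53, V ≈ 6.05 × 53^0.614 ≈ 69.26 kt.
V₂: ΔP = 104, V ≈ 6.05 × 104^0.614 ≈ 104.76 kt.
ΔV over 36 h = 35.50 kt → 24 h equivalent = 35.50 × 24/36 ≈ 23.67 kt.
24 kt < 30 kt ⇒ not rapid intensification.

24 kt, no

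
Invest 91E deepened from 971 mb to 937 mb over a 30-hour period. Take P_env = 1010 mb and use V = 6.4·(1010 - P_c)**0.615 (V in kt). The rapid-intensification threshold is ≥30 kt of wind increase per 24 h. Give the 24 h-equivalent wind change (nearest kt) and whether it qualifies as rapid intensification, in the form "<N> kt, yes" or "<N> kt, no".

V₁: ΔP = 39, V ≈ 6.4 × 39^0.615 ≈ 60.91 kt.
V₂: ΔP = 73, V ≈ 6.4 × 73^0.615 ≈ 89.56 kt.
ΔV over 30 h = 28.65 kt → 24 h equivalent = 28.65 × 24/30 ≈ 22.92 kt.
23 kt < 30 kt ⇒ not rapid intensification.

23 kt, no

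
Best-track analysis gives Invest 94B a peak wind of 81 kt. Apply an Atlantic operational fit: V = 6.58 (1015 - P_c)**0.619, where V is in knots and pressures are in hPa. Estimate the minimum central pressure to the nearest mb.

957 mb

ΔP = (V / 6.58)^(1/0.619) = (81/6.58)^1.616.
81/6.58 = 12.310; 12.310^1.616 ≈ 57.72 mb.
P_c = 1015 − 57.72 = 957.28 ≈ 957 mb.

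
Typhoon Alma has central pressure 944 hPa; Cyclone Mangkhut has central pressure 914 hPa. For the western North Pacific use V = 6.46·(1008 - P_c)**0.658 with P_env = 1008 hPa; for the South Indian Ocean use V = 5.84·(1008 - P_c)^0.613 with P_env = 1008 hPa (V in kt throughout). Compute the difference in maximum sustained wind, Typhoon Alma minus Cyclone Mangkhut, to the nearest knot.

5 kt

Typhoon Alma: ΔP = 64; V ≈ 6.46 × 64^0.658 ≈ 99.70 kt.
Cyclone Mangkhut: ΔP = 94; V ≈ 5.84 × 94^0.613 ≈ 94.61 kt.
Difference ≈ 99.70 − 94.61 = 5.09 → 5 kt.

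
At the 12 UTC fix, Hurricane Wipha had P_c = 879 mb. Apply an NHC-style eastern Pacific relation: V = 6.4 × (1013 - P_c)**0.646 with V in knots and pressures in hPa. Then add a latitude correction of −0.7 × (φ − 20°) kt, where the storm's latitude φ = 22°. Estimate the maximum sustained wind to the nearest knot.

150 kt

ΔP = 1013 − 879 = 134 mb.
134^0.646 ≈ 23.665.
V ≈ 6.4 × 23.665 ≈ 151.5 kt.
Latitude correction: −0.7 × (22 − 20) = -1.4 kt.
Corrected V ≈ 150.1 kt → 150 kt.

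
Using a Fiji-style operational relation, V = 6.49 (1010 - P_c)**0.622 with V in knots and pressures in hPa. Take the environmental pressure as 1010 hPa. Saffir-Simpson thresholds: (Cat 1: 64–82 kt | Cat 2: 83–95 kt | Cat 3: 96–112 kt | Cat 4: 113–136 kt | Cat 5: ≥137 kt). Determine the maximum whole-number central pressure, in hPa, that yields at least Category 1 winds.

Category 1 begins at V = 64 kt.
Required ΔP = (64/6.49)^(1/0.622) = 9.861^1.608 ≈ 39.62 hPa.
P_c ≤ 1010 − 39.62 = 970.38, so the highest integer P_c is 970 hPa.

970 hPa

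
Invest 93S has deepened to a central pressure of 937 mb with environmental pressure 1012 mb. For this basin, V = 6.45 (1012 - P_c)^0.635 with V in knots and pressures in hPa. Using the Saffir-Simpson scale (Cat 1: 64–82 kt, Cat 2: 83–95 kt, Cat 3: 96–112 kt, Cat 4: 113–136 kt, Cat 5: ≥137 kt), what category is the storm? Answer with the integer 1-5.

ΔP = 1012 − 937 = 75 mb.
V ≈ 6.45 × 75^0.635 = 6.45 × 15.51 ≈ 100 kt.
100 kt falls in the Category 3 band.

3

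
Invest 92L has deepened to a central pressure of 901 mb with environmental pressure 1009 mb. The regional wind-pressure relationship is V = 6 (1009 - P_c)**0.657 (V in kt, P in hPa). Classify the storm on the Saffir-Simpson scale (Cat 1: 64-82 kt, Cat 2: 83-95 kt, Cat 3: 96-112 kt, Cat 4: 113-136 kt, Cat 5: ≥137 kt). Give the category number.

ΔP = 1009 − 901 = 108 mb.
V ≈ 6 × 108^0.657 = 6 × 21.68 ≈ 130 kt.
130 kt falls in the Category 4 band.

4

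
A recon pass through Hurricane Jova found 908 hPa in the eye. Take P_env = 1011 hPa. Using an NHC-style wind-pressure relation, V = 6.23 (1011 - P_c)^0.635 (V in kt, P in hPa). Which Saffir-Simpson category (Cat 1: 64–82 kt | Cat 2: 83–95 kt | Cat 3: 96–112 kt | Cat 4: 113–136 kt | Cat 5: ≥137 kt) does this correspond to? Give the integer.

ΔP = 1011 − 908 = 103 hPa.
V ≈ 6.23 × 103^0.635 = 6.23 × 18.97 ≈ 118 kt.
118 kt falls in the Category 4 band.

4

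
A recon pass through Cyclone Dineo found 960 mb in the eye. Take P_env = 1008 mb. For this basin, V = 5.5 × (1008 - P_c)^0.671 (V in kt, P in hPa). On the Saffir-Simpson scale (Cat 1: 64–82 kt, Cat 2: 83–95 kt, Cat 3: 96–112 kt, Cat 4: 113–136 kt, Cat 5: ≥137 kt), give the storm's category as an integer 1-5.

1

ΔP = 1008 − 960 = 48 mb.
V ≈ 5.5 × 48^0.671 = 5.5 × 13.43 ≈ 74 kt.
74 kt falls in the Category 1 band.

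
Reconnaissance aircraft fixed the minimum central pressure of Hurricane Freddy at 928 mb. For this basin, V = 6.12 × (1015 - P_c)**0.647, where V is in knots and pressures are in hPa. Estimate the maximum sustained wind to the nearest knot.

ΔP = 1015 − 928 = 87 mb.
87^0.647 ≈ 17.983.
V ≈ 6.12 × 17.983 ≈ 110.1 kt.

110 kt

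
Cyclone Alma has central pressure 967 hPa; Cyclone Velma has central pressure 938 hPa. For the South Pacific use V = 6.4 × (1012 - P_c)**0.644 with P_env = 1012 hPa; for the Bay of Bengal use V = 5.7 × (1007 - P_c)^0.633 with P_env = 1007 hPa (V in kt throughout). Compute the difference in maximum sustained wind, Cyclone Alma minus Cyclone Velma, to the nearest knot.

Cyclone Alma: ΔP = 45; V ≈ 6.4 × 45^0.644 ≈ 74.28 kt.
Cyclone Velma: ΔP = 69; V ≈ 5.7 × 69^0.633 ≈ 83.15 kt.
Difference ≈ 74.28 − 83.15 = -8.87 → -9 kt.

-9 kt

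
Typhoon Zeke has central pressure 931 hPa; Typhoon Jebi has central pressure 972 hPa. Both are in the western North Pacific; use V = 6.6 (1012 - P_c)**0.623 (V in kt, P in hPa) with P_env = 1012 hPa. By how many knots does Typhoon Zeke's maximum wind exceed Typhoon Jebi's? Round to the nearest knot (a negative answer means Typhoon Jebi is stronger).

36 kt

Typhoon Zeke: ΔP = 81; V ≈ 6.6 × 81^0.623 ≈ 101.98 kt.
Typhoon Jebi: ΔP = 40; V ≈ 6.6 × 40^0.623 ≈ 65.71 kt.
Difference ≈ 101.98 − 65.71 = 36.27 → 36 kt.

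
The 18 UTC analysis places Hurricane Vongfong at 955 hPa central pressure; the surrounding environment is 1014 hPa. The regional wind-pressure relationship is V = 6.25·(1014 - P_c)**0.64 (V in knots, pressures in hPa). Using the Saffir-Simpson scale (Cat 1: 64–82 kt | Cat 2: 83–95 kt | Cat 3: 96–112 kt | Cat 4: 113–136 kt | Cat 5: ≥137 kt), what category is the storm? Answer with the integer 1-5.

2

ΔP = 1014 − 955 = 59 hPa.
V ≈ 6.25 × 59^0.64 = 6.25 × 13.59 ≈ 85 kt.
85 kt falls in the Category 2 band.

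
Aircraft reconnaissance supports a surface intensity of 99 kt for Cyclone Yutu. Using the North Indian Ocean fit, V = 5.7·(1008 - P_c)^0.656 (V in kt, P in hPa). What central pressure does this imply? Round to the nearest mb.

930 mb

ΔP = (V / 5.7)^(1/0.656) = (99/5.7)^1.524.
99/5.7 = 17.368; 17.368^1.524 ≈ 77.60 mb.
P_c = 1008 − 77.60 = 930.40 ≈ 930 mb.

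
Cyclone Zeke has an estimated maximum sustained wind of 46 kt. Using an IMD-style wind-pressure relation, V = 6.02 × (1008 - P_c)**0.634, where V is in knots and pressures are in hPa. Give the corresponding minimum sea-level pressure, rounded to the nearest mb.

ΔP = (V / 6.02)^(1/0.634) = (46/6.02)^1.577.
46/6.02 = 7.641; 7.641^1.577 ≈ 24.72 mb.
P_c = 1008 − 24.72 = 983.28 ≈ 983 mb.

983 mb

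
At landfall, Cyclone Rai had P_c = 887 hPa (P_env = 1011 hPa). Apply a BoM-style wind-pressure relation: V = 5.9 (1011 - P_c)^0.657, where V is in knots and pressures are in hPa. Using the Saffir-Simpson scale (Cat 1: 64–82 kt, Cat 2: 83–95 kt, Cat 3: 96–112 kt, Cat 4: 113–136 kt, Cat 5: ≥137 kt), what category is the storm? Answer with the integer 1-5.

5

ΔP = 1011 − 887 = 124 hPa.
V ≈ 5.9 × 124^0.657 = 5.9 × 23.73 ≈ 140 kt.
140 kt falls in the Category 5 band.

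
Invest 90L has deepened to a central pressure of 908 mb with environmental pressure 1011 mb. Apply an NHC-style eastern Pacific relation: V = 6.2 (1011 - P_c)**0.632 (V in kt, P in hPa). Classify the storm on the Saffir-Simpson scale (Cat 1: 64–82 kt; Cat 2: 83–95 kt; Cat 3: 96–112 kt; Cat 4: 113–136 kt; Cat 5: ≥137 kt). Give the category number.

4

ΔP = 1011 − 908 = 103 mb.
V ≈ 6.2 × 103^0.632 = 6.2 × 18.71 ≈ 116 kt.
116 kt falls in the Category 4 band.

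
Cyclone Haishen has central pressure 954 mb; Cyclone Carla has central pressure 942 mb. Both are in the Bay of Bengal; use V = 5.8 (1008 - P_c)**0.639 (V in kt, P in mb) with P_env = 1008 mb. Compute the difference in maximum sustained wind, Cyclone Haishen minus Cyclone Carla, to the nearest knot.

-10 kt

Cyclone Haishen: ΔP = 54; V ≈ 5.8 × 54^0.639 ≈ 74.20 kt.
Cyclone Carla: ΔP = 66; V ≈ 5.8 × 66^0.639 ≈ 84.36 kt.
Difference ≈ 74.20 − 84.36 = -10.16 → -10 kt.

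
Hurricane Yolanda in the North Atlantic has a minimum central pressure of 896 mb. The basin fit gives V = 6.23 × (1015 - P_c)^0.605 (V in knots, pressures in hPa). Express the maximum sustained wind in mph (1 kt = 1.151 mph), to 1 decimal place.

129.2 mph

ΔP = 1015 − 896 = 119 mb.
V ≈ 6.23 × 119^0.605 = 6.23 × 18.018 ≈ 112.252 kt.
112.252 × 1.151 ≈ 129.20 mph → 129.2 mph.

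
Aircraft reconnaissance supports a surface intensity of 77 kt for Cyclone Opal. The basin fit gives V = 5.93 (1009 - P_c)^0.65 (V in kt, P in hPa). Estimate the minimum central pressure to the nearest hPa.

ΔP = (V / 5.93)^(1/0.65) = (77/5.93)^1.538.
77/5.93 = 12.985; 12.985^1.538 ≈ 51.64 hPa.
P_c = 1009 − 51.64 = 957.36 ≈ 957 hPa.

957 hPa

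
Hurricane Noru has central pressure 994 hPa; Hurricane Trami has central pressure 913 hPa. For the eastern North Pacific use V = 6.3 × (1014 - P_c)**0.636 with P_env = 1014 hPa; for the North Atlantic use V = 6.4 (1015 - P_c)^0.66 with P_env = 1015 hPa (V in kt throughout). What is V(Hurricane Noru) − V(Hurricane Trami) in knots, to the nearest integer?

Hurricane Noru: ΔP = 20; V ≈ 6.3 × 20^0.636 ≈ 42.34 kt.
Hurricane Trami: ΔP = 102; V ≈ 6.4 × 102^0.66 ≈ 135.47 kt.
Difference ≈ 42.34 − 135.47 = -93.13 → -93 kt.

-93 kt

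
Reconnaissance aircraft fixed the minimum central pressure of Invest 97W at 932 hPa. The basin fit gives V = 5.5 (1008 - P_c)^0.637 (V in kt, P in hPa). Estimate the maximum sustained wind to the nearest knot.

ΔP = 1008 − 932 = 76 hPa.
76^0.637 ≈ 15.779.
V ≈ 5.5 × 15.779 ≈ 86.8 kt.

87 kt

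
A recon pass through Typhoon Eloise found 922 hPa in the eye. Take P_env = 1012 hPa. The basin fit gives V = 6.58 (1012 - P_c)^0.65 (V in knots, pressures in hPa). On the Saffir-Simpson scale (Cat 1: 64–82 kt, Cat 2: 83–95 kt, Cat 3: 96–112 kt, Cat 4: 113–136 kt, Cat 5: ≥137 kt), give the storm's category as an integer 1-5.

4

ΔP = 1012 − 922 = 90 hPa.
V ≈ 6.58 × 90^0.65 = 6.58 × 18.63 ≈ 123 kt.
123 kt falls in the Category 4 band.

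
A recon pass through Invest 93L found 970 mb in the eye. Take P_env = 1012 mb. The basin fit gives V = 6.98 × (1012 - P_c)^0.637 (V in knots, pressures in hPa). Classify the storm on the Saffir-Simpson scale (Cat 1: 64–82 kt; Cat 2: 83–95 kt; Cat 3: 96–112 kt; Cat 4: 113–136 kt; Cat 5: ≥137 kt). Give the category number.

1

ΔP = 1012 − 970 = 42 mb.
V ≈ 6.98 × 42^0.637 = 6.98 × 10.81 ≈ 75 kt.
75 kt falls in the Category 1 band.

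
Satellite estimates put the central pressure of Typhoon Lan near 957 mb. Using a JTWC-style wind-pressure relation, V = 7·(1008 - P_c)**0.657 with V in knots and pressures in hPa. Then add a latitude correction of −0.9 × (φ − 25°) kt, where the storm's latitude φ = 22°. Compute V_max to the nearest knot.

95 kt

ΔP = 1008 − 957 = 51 mb.
51^0.657 ≈ 13.240.
V ≈ 7 × 13.240 ≈ 92.7 kt.
Latitude correction: −0.9 × (22 − 25) = 2.7 kt.
Corrected V ≈ 95.4 kt → 95 kt.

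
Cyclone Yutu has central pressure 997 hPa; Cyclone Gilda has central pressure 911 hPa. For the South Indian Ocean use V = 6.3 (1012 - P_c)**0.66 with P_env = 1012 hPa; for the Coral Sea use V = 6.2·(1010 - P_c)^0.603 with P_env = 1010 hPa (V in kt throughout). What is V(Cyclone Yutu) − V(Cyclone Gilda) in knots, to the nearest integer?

-61 kt

Cyclone Yutu: ΔP = 15; V ≈ 6.3 × 15^0.66 ≈ 37.63 kt.
Cyclone Gilda: ΔP = 99; V ≈ 6.2 × 99^0.603 ≈ 99.03 kt.
Difference ≈ 37.63 − 99.03 = -61.40 → -61 kt.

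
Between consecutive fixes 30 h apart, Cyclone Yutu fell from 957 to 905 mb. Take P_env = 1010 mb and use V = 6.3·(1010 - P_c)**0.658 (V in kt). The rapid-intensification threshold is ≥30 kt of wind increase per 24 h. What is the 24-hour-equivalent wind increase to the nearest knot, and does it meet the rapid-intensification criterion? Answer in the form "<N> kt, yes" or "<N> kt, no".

V₁: ΔP = 53, V ≈ 6.3 × 53^0.658 ≈ 85.88 kt.
V₂: ΔP = 105, V ≈ 6.3 × 105^0.658 ≈ 134.67 kt.
ΔV over 30 h = 48.79 kt → 24 h equivalent = 48.79 × 24/30 ≈ 39.03 kt.
39 kt ≥ 30 kt ⇒ rapid intensification.

39 kt, yes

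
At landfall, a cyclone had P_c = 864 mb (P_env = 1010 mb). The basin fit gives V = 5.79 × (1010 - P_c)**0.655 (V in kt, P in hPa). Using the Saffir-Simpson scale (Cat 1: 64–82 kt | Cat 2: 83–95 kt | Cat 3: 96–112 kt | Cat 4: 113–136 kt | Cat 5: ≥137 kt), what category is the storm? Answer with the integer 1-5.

ΔP = 1010 − 864 = 146 mb.
V ≈ 5.79 × 146^0.655 = 5.79 × 26.16 ≈ 151 kt.
151 kt falls in the Category 5 band.

5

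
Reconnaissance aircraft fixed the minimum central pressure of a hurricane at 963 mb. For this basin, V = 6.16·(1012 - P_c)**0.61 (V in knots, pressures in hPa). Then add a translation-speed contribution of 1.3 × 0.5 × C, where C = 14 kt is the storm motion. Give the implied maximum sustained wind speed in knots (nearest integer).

ΔP = 1012 − 963 = 49 mb.
49^0.61 ≈ 10.740.
V ≈ 6.16 × 10.740 ≈ 66.2 kt.
Translation term: 1.3 × 0.5 × 14 = 9.1 kt.
Corrected V ≈ 75.3 kt → 75 kt.

75 kt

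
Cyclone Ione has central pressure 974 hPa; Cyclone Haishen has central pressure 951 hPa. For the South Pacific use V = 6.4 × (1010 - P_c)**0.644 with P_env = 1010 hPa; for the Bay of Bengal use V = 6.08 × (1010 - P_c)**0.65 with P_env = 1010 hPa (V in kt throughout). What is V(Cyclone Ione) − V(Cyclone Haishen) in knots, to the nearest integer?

Cyclone Ione: ΔP = 36; V ≈ 6.4 × 36^0.644 ≈ 64.33 kt.
Cyclone Haishen: ΔP = 59; V ≈ 6.08 × 59^0.65 ≈ 86.09 kt.
Difference ≈ 64.33 − 86.09 = -21.76 → -22 kt.

-22 kt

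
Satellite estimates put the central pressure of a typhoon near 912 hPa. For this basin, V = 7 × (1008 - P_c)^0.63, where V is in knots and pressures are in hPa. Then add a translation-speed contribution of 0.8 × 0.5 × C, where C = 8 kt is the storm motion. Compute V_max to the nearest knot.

127 kt

ΔP = 1008 − 912 = 96 hPa.
96^0.63 ≈ 17.735.
V ≈ 7 × 17.735 ≈ 124.1 kt.
Translation term: 0.8 × 0.5 × 8 = 3.2 kt.
Corrected V ≈ 127.3 kt → 127 kt.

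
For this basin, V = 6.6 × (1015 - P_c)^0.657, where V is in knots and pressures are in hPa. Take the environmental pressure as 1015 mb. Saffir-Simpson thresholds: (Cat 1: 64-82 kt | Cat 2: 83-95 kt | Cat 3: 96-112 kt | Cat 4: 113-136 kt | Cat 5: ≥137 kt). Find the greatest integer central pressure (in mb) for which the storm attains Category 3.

Category 3 begins at V = 96 kt.
Required ΔP = (96/6.6)^(1/0.657) = 14.545^1.522 ≈ 58.85 mb.
P_c ≤ 1015 − 58.85 = 956.15, so the highest integer P_c is 956 mb.

956 mb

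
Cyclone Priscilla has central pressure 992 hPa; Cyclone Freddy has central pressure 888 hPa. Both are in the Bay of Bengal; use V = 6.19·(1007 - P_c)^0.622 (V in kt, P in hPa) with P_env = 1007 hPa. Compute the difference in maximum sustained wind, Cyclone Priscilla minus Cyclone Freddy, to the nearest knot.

Cyclone Priscilla: ΔP = 15; V ≈ 6.19 × 15^0.622 ≈ 33.36 kt.
Cyclone Freddy: ΔP = 119; V ≈ 6.19 × 119^0.622 ≈ 120.97 kt.
Difference ≈ 33.36 − 120.97 = -87.61 → -88 kt.

-88 kt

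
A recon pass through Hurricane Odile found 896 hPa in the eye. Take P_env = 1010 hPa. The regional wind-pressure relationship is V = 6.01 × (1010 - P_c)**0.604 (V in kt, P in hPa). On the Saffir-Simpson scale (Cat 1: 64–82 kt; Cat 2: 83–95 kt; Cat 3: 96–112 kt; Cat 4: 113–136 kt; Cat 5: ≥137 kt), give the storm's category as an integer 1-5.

3

ΔP = 1010 − 896 = 114 hPa.
V ≈ 6.01 × 114^0.604 = 6.01 × 17.47 ≈ 105 kt.
105 kt falls in the Category 3 band.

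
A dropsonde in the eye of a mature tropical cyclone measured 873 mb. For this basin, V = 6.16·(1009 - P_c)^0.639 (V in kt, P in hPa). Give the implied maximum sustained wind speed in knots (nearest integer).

142 kt

ΔP = 1009 − 873 = 136 mb.
136^0.639 ≈ 23.085.
V ≈ 6.16 × 23.085 ≈ 142.2 kt.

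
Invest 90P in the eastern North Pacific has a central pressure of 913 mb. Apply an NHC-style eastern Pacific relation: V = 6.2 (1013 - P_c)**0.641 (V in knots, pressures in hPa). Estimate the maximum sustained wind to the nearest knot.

ΔP = 1013 − 913 = 100 mb.
100^0.641 ≈ 19.143.
V ≈ 6.2 × 19.143 ≈ 118.7 kt.

119 kt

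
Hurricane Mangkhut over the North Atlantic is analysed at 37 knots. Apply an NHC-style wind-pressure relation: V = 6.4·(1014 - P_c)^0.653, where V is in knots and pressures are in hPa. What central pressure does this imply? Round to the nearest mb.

999 mb

ΔP = (V / 6.4)^(1/0.653) = (37/6.4)^1.531.
37/6.4 = 5.781; 5.781^1.531 ≈ 14.69 mb.
P_c = 1014 − 14.69 = 999.31 ≈ 999 mb.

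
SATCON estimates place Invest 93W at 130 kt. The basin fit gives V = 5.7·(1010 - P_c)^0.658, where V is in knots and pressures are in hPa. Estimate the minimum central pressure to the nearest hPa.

894 hPa

ΔP = (V / 5.7)^(1/0.658) = (130/5.7)^1.520.
130/5.7 = 22.807; 22.807^1.520 ≈ 115.86 hPa.
P_c = 1010 − 115.86 = 894.14 ≈ 894 hPa.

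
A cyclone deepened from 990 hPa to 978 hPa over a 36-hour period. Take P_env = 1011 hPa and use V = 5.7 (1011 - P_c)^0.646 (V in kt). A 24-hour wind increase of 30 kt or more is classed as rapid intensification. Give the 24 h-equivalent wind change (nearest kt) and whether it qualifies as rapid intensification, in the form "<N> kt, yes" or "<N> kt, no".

9 kt, no

V₁: ΔP = 21, V ≈ 5.7 × 21^0.646 ≈ 40.74 kt.
V₂: ΔP = 33, V ≈ 5.7 × 33^0.646 ≈ 54.56 kt.
ΔV over 36 h = 13.82 kt → 24 h equivalent = 13.82 × 24/36 ≈ 9.21 kt.
9 kt < 30 kt ⇒ not rapid intensification.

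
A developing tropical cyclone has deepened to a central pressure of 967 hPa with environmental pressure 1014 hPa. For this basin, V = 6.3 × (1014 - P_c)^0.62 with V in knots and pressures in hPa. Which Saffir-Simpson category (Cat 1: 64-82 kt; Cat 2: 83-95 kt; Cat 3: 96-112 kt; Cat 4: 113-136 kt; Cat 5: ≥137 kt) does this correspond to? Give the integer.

1

ΔP = 1014 − 967 = 47 hPa.
V ≈ 6.3 × 47^0.62 = 6.3 × 10.88 ≈ 69 kt.
69 kt falls in the Category 1 band.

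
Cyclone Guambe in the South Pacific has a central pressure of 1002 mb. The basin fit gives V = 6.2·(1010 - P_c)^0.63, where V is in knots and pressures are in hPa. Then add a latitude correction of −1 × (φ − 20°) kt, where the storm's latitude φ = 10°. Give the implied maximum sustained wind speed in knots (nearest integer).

ΔP = 1010 − 1002 = 8 mb.
8^0.63 ≈ 3.706.
V ≈ 6.2 × 3.706 ≈ 23.0 kt.
Latitude correction: −1 × (10 − 20) = 10 kt.
Corrected V ≈ 33 kt → 33 kt.

33 kt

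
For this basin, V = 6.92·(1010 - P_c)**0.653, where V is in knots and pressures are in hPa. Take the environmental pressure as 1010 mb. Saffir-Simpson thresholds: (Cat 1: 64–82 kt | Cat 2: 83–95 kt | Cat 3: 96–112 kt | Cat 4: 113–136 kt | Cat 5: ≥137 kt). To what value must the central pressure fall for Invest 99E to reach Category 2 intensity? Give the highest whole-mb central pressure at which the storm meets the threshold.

965 mb

Category 2 begins at V = 83 kt.
Required ΔP = (83/6.92)^(1/0.653) = 11.994^1.531 ≈ 44.91 mb.
P_c ≤ 1010 − 44.91 = 965.09, so the highest integer P_c is 965 mb.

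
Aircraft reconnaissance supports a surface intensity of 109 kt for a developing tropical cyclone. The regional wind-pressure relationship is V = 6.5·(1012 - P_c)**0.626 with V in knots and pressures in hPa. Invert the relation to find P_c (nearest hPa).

922 hPa

ΔP = (V / 6.5)^(1/0.626) = (109/6.5)^1.597.
109/6.5 = 16.769; 16.769^1.597 ≈ 90.38 hPa.
P_c = 1012 − 90.38 = 921.62 ≈ 922 hPa.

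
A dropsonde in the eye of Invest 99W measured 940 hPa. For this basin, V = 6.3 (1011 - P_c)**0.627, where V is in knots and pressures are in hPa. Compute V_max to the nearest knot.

91 kt

ΔP = 1011 − 940 = 71 hPa.
71^0.627 ≈ 14.479.
V ≈ 6.3 × 14.479 ≈ 91.2 kt.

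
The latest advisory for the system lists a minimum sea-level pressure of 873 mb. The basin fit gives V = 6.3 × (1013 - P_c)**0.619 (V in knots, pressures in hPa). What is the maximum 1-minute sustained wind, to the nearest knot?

134 kt

ΔP = 1013 − 873 = 140 mb.
140^0.619 ≈ 21.304.
V ≈ 6.3 × 21.304 ≈ 134.2 kt.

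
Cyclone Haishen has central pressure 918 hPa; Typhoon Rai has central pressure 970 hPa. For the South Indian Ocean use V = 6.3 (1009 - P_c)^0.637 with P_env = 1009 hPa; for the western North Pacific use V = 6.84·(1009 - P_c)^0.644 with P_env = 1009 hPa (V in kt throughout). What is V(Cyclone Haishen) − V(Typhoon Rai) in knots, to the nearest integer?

Cyclone Haishen: ΔP = 91; V ≈ 6.3 × 91^0.637 ≈ 111.49 kt.
Typhoon Rai: ΔP = 39; V ≈ 6.84 × 39^0.644 ≈ 72.39 kt.
Difference ≈ 111.49 − 72.39 = 39.10 → 39 kt.

39 kt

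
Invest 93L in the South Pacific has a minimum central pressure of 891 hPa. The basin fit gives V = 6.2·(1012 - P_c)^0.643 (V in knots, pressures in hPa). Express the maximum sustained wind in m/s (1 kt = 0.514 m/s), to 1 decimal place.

69.6 m/s

ΔP = 1012 − 891 = 121 hPa.
V ≈ 6.2 × 121^0.643 = 6.2 × 21.839 ≈ 135.401 kt.
135.401 × 0.514 ≈ 69.60 m/s → 69.6 m/s.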